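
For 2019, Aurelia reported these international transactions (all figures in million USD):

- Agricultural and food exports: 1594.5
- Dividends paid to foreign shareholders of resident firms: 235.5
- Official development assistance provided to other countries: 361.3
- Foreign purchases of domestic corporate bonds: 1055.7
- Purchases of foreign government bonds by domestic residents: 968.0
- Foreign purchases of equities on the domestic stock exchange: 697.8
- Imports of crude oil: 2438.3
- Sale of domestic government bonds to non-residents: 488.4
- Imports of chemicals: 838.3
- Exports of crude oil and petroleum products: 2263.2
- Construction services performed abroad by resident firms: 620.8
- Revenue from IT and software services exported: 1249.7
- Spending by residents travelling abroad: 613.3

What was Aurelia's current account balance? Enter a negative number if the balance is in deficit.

Goods: 2263.2 + 1594.5 - 2438.3 - 838.3 = 581.1
Services: 620.8 - 613.3 + 1249.7 = 1257.2
Primary income: -235.5
Secondary income: -361.3
Current account = 581.1 + 1257.2 + (-235.5) + (-361.3) = 1241.5
(Excluded from the current account — financial account: foreign purchases of domestic corporate bonds 1055.7, purchases of foreign government bonds by domestic residents 968.0, foreign purchases of equities on the domestic stock exchange 697.8, sale of domestic government bonds to non-residents 488.4.)

1241.5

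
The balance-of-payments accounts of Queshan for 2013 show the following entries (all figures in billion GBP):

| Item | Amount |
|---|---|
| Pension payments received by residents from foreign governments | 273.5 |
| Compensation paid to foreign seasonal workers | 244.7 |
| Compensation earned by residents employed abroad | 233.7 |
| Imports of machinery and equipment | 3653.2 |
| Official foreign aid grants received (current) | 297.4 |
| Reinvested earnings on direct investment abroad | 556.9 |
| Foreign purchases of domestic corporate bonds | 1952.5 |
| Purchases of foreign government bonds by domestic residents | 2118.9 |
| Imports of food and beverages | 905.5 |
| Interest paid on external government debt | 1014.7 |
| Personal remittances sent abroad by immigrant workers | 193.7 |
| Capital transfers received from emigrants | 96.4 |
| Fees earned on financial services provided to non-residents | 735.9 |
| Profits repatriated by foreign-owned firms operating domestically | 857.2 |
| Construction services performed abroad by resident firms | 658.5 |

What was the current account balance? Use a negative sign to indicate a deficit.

Goods: -905.5 - 3653.2 = -4558.7
Services: 735.9 + 658.5 = 1394.4
Primary income: -1014.7 + 233.7 - 244.7 + 556.9 - 857.2 = -1326.0
Secondary income: -193.7 + 273.5 + 297.4 = 377.2
Current account = (-4558.7) + 1394.4 + (-1326.0) + 377.2 = -4113.1
(Excluded from the current account — financial account: foreign purchases of domestic corporate bonds 1952.5, purchases of foreign government bonds by domestic residents 2118.9; capital account: capital transfers received from emigrants 96.4.)

-4113.1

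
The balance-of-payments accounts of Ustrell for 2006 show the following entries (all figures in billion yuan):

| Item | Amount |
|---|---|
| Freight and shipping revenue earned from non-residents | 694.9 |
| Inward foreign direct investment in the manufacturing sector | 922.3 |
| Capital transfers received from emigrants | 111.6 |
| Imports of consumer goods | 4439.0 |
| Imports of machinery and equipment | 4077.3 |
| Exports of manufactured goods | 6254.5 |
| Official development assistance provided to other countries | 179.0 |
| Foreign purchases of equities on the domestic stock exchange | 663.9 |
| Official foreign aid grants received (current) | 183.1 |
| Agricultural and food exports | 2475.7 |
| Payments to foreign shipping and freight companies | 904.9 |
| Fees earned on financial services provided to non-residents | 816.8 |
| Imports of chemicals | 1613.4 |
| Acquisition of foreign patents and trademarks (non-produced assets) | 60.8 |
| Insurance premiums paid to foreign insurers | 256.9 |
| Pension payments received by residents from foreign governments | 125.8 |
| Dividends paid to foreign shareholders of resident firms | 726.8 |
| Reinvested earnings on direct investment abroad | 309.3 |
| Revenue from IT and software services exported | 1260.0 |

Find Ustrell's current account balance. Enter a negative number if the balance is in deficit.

-77.2

Goods: 6254.5 - 1613.4 - 4439.0 - 4077.3 + 2475.7 = -1399.5
Services: 694.9 - 904.9 - 256.9 + 1260.0 + 816.8 = 1609.9
Primary income: 309.3 - 726.8 = -417.5
Secondary income: 183.1 + 125.8 - 179.0 = 129.9
Current account = (-1399.5) + 1609.9 + (-417.5) + 129.9 = -77.2
(Excluded from the current account — financial account: inward foreign direct investment in the manufacturing sector 922.3, foreign purchases of equities on the domestic stock exchange 663.9; capital account: capital transfers received from emigrants 111.6, acquisition of foreign patents and trademarks (non-produced assets) 60.8.)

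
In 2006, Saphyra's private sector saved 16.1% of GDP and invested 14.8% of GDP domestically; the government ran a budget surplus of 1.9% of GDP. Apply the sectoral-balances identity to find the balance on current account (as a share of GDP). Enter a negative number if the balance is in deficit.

By the sectoral-balances identity, CA = (S_private - I) + (T - G).
Private balance = 16.1 - 14.8 = 1.3
Government balance (T - G) = 1.9
CA = 1.3 + 1.9 = 3.2

3.2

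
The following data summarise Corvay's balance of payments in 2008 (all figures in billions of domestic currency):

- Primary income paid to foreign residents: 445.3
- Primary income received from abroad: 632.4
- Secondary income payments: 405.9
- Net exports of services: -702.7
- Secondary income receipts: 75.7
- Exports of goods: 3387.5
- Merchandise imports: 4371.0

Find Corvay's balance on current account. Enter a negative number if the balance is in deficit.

-1829.3

Goods balance = 3387.5 - 4371.0 = -983.5
Services balance = -702.7
Trade balance (goods + services) = -983.5 + (-702.7) = -1686.2
Net primary income = 632.4 - 445.3 = 187.1
Net secondary income = 75.7 - 405.9 = -330.2
Current account = -1686.2 + 187.1 + (-330.2) = -1829.3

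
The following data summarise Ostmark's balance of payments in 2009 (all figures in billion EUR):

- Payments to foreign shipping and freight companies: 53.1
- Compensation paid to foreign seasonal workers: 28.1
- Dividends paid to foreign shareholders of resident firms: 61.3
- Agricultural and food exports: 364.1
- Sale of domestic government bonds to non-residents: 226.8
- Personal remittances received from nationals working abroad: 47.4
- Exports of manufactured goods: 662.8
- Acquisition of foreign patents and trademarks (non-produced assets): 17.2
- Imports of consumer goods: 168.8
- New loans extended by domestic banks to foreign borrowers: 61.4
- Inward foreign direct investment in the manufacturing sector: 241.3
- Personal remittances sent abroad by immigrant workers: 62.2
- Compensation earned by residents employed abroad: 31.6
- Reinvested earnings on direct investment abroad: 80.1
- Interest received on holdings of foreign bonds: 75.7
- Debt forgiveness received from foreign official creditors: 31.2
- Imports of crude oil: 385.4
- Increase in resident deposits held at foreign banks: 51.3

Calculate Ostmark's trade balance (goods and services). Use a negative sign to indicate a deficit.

Goods: -168.8 + 662.8 - 385.4 + 364.1 = 472.7
Services: -53.1
Trade balance = 472.7 + (-53.1) = 419.6
(Excluded from the trade balance — primary income: compensation paid to foreign seasonal workers 28.1, dividends paid to foreign shareholders of resident firms 61.3, compensation earned by residents employed abroad 31.6, reinvested earnings on direct investment abroad 80.1, interest received on holdings of foreign bonds 75.7; financial account: sale of domestic government bonds to non-residents 226.8, new loans extended by domestic banks to foreign borrowers 61.4, inward foreign direct investment in the manufacturing sector 241.3, increase in resident deposits held at foreign banks 51.3; secondary income: personal remittances received from nationals working abroad 47.4, personal remittances sent abroad by immigrant workers 62.2; capital account: acquisition of foreign patents and trademarks (non-produced assets) 17.2, debt forgiveness received from foreign official creditors 31.2.)

419.6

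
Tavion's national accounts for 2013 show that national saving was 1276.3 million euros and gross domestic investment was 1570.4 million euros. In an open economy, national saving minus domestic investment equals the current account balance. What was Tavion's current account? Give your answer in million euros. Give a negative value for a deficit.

-294.1

S - I = CA (net lending to the rest of the world).
CA = S - I = 1276.3 - 1570.4 = -294.1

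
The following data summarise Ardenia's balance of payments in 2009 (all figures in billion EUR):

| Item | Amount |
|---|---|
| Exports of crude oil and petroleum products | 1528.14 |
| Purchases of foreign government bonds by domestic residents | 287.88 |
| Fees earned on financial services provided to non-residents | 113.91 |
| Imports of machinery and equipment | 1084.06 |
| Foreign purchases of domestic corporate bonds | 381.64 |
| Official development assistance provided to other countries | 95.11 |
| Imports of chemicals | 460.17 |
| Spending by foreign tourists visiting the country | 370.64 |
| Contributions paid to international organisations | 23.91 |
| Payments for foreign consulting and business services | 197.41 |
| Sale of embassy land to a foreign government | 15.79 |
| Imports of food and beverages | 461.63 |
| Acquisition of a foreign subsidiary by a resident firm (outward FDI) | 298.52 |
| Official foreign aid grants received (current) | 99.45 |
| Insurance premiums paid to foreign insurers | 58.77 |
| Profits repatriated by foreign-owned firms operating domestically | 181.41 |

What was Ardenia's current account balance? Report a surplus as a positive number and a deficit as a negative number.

Goods: -1084.06 - 461.63 + 1528.14 - 460.17 = -477.72
Services: -197.41 + 113.91 + 370.64 - 58.77 = 228.37
Primary income: -181.41
Secondary income: 99.45 - 23.91 - 95.11 = -19.57
Current account = (-477.72) + 228.37 + (-181.41) + (-19.57) = -450.33
(Excluded from the current account — financial account: purchases of foreign government bonds by domestic residents 287.88, foreign purchases of domestic corporate bonds 381.64, acquisition of a foreign subsidiary by a resident firm (outward FDI) 298.52; capital account: sale of embassy land to a foreign government 15.79.)

-450.33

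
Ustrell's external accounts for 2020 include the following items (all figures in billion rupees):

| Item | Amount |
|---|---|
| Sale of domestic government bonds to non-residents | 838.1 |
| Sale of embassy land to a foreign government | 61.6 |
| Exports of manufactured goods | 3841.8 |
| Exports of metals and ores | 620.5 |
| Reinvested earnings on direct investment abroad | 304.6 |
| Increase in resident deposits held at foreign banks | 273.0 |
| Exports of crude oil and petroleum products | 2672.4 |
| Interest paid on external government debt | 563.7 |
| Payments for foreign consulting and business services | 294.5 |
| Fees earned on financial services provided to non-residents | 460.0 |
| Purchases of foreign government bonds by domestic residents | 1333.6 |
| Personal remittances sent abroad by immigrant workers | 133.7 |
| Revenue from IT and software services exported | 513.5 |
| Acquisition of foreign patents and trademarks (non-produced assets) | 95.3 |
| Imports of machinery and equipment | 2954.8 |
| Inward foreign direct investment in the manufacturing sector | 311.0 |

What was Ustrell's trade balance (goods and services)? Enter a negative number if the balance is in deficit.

Goods: 3841.8 + 620.5 - 2954.8 + 2672.4 = 4179.9
Services: 460.0 + 513.5 - 294.5 = 679.0
Trade balance = 4179.9 + 679.0 = 4858.9
(Excluded from the trade balance — financial account: sale of domestic government bonds to non-residents 838.1, increase in resident deposits held at foreign banks 273.0, purchases of foreign government bonds by domestic residents 1333.6, inward foreign direct investment in the manufacturing sector 311.0; capital account: sale of embassy land to a foreign government 61.6, acquisition of foreign patents and trademarks (non-produced assets) 95.3; primary income: reinvested earnings on direct investment abroad 304.6, interest paid on external government debt 563.7; secondary income: personal remittances sent abroad by immigrant workers 133.7.)

4858.9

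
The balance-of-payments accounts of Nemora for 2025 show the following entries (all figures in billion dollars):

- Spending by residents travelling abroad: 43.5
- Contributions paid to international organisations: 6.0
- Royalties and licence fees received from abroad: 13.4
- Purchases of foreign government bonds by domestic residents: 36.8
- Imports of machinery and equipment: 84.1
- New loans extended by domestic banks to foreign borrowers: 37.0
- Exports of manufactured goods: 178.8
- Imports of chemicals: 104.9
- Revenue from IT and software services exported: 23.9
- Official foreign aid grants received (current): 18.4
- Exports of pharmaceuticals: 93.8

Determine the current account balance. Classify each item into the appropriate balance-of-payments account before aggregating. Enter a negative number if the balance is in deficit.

89.8

Goods: 93.8 - 84.1 + 178.8 - 104.9 = 83.6
Services: -43.5 + 13.4 + 23.9 = -6.2
Secondary income: 18.4 - 6.0 = 12.4
Current account = 83.6 + (-6.2) + 12.4 = 89.8
(Excluded from the current account — financial account: purchases of foreign government bonds by domestic residents 36.8, new loans extended by domestic banks to foreign borrowers 37.0.)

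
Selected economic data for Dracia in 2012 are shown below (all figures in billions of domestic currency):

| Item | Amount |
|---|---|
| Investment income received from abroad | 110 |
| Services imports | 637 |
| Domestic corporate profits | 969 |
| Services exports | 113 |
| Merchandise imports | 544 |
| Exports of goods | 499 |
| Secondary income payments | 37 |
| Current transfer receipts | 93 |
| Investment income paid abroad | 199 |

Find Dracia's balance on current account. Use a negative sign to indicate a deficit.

Goods balance = 499 - 544 = -45
Services balance = 113 - 637 = -524
Trade balance (goods + services) = -45 + (-524) = -569
Net primary income = 110 - 199 = -89
Net secondary income = 93 - 37 = 56
Current account = -569 + (-89) + 56 = -602

-602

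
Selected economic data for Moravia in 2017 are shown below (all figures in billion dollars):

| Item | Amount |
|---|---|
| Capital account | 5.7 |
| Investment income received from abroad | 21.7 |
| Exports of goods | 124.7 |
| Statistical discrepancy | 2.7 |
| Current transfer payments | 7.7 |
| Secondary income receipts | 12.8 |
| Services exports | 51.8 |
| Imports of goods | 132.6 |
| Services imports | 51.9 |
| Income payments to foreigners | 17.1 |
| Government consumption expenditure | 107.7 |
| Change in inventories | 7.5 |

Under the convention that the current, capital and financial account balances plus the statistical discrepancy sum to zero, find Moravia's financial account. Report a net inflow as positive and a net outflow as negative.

-10.1

Goods balance = 124.7 - 132.6 = -7.9
Services balance = 51.8 - 51.9 = -0.1
Trade balance (goods + services) = -7.9 + (-0.1) = -8.0
Net primary income = 21.7 - 17.1 = 4.6
Net secondary income = 12.8 - 7.7 = 5.1
Current account = -8.0 + 4.6 + 5.1 = 1.7
Financial account = -(1.7 + 5.7 + 2.7) = -10.1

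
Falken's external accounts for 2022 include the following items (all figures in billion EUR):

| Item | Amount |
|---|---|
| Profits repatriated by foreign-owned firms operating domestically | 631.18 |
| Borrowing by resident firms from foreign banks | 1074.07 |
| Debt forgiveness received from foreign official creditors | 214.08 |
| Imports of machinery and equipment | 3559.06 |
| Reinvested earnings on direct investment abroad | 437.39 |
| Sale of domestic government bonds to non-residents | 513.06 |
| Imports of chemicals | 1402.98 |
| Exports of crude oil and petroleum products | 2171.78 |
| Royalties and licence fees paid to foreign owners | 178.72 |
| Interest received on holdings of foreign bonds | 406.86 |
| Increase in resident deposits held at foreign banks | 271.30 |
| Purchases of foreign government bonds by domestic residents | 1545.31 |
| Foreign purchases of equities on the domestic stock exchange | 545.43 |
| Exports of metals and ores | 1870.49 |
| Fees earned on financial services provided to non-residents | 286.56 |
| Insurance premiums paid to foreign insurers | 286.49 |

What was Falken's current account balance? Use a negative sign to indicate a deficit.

Goods: -1402.98 - 3559.06 + 2171.78 + 1870.49 = -919.77
Services: -178.72 + 286.56 - 286.49 = -178.65
Primary income: -631.18 + 437.39 + 406.86 = 213.07
Current account = (-919.77) + (-178.65) + 213.07 = -885.35
(Excluded from the current account — financial account: borrowing by resident firms from foreign banks 1074.07, sale of domestic government bonds to non-residents 513.06, increase in resident deposits held at foreign banks 271.30, purchases of foreign government bonds by domestic residents 1545.31, foreign purchases of equities on the domestic stock exchange 545.43; capital account: debt forgiveness received from foreign official creditors 214.08.)

-885.35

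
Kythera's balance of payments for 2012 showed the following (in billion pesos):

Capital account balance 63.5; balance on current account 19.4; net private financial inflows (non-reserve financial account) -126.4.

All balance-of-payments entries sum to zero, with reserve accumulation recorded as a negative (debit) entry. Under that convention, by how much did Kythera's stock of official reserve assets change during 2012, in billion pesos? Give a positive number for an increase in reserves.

Official reserve transactions balance = -(19.4 + 63.5 + (-126.4)) = 43.5
An accumulation of reserves is recorded as a debit (negative entry), so the change in the stock of reserves is the negative of that balance.
Change in official reserves = -(43.5) = -43.5

-43.5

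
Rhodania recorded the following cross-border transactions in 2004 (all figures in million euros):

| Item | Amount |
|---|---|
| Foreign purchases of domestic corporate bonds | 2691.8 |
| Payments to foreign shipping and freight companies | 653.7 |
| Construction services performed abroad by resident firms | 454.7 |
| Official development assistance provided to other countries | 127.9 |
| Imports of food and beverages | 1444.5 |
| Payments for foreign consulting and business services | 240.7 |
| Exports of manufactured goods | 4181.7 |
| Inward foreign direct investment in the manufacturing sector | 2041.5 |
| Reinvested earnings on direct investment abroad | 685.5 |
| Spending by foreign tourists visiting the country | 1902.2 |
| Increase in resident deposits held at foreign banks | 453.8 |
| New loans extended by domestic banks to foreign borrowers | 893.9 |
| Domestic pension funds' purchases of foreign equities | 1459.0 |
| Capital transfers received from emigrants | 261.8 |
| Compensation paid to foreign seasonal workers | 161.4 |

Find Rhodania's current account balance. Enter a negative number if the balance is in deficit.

Goods: 4181.7 - 1444.5 = 2737.2
Services: -240.7 + 1902.2 - 653.7 + 454.7 = 1462.5
Primary income: 685.5 - 161.4 = 524.1
Secondary income: -127.9
Current account = 2737.2 + 1462.5 + 524.1 + (-127.9) = 4595.9
(Excluded from the current account — financial account: foreign purchases of domestic corporate bonds 2691.8, inward foreign direct investment in the manufacturing sector 2041.5, increase in resident deposits held at foreign banks 453.8, new loans extended by domestic banks to foreign borrowers 893.9, domestic pension funds' purchases of foreign equities 1459.0; capital account: capital transfers received from emigrants 261.8.)

4595.9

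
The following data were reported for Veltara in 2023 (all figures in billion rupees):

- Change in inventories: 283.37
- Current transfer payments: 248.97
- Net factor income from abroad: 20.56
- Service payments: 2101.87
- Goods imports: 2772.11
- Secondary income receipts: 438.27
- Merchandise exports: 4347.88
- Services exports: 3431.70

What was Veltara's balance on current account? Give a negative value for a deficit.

Goods balance = 4347.88 - 2772.11 = 1575.77
Services balance = 3431.70 - 2101.87 = 1329.83
Trade balance (goods + services) = 1575.77 + 1329.83 = 2905.60
Net primary income = 20.56
Net secondary income = 438.27 - 248.97 = 189.30
Current account = 2905.60 + 20.56 + 189.30 = 3115.46

3115.46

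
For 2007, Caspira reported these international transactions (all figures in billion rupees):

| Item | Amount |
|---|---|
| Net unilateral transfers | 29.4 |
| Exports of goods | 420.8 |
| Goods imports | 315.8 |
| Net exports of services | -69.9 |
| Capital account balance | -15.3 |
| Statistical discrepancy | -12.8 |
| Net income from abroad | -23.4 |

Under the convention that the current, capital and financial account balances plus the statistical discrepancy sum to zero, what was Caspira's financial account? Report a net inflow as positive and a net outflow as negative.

-13.0

Goods balance = 420.8 - 315.8 = 105.0
Services balance = -69.9
Trade balance (goods + services) = 105.0 + (-69.9) = 35.1
Net primary income = -23.4
Net secondary income = 29.4
Current account = 35.1 + (-23.4) + 29.4 = 41.1
Financial account = -(41.1 + (-15.3) + (-12.8)) = -13.0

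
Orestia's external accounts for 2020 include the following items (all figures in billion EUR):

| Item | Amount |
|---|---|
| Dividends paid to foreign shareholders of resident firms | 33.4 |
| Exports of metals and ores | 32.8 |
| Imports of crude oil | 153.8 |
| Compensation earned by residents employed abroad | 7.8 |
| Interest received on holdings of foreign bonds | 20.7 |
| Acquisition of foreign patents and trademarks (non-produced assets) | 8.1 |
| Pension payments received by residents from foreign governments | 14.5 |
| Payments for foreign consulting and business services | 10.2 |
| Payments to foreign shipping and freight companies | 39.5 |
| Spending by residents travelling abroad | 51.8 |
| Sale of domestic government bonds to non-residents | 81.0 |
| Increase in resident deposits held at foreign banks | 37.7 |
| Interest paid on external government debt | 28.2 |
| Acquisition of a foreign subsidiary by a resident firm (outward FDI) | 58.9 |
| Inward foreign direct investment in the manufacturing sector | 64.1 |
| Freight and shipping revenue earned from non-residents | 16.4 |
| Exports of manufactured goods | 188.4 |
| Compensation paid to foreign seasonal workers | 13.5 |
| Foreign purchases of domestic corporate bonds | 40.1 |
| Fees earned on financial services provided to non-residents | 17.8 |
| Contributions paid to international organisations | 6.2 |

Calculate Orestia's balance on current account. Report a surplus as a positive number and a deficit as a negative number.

Goods: -153.8 + 188.4 + 32.8 = 67.4
Services: -39.5 - 10.2 - 51.8 + 17.8 + 16.4 = -67.3
Primary income: 7.8 - 13.5 + 20.7 - 28.2 - 33.4 = -46.6
Secondary income: 14.5 - 6.2 = 8.3
Current account = 67.4 + (-67.3) + (-46.6) + 8.3 = -38.2
(Excluded from the current account — capital account: acquisition of foreign patents and trademarks (non-produced assets) 8.1; financial account: sale of domestic government bonds to non-residents 81.0, increase in resident deposits held at foreign banks 37.7, acquisition of a foreign subsidiary by a resident firm (outward FDI) 58.9, inward foreign direct investment in the manufacturing sector 64.1, foreign purchases of domestic corporate bonds 40.1.)

-38.2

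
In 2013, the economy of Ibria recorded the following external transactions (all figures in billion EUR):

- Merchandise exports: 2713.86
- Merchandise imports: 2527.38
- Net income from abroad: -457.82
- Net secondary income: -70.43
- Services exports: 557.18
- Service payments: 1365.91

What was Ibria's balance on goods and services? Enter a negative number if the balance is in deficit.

Goods balance = 2713.86 - 2527.38 = 186.48
Services balance = 557.18 - 1365.91 = -808.73
Trade balance (goods + services) = 186.48 + (-808.73) = -622.25

-622.25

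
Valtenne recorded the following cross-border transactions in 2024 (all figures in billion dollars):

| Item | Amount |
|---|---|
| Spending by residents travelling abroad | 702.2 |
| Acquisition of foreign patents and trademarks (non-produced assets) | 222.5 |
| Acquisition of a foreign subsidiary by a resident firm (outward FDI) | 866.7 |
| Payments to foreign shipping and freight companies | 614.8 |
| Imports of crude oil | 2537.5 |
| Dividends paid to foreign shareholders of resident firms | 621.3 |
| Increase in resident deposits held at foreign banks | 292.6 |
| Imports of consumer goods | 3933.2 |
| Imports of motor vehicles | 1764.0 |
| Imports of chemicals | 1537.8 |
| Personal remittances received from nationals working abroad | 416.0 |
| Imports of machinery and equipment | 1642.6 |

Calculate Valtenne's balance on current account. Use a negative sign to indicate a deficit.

-12937.4

Goods: -1537.8 - 3933.2 - 1642.6 - 2537.5 - 1764.0 = -11415.1
Services: -614.8 - 702.2 = -1317.0
Primary income: -621.3
Secondary income: 416.0
Current account = (-11415.1) + (-1317.0) + (-621.3) + 416.0 = -12937.4
(Excluded from the current account — capital account: acquisition of foreign patents and trademarks (non-produced assets) 222.5; financial account: acquisition of a foreign subsidiary by a resident firm (outward FDI) 866.7, increase in resident deposits held at foreign banks 292.6.)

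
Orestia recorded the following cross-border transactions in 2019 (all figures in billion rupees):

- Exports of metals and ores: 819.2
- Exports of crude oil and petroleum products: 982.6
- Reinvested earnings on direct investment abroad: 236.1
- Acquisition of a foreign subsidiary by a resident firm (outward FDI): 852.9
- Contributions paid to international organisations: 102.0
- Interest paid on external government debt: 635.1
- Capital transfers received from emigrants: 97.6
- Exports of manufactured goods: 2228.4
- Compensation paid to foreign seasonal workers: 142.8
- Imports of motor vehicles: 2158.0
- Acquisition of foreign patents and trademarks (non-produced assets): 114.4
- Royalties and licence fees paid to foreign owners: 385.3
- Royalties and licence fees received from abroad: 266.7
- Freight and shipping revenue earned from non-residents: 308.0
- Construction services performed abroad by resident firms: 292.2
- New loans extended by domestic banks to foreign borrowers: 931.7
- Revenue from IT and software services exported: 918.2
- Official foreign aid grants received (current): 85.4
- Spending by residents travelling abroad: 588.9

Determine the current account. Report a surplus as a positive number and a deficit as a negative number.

2124.7

Goods: -2158.0 + 819.2 + 982.6 + 2228.4 = 1872.2
Services: 918.2 - 385.3 + 292.2 - 588.9 + 266.7 + 308.0 = 810.9
Primary income: -142.8 + 236.1 - 635.1 = -541.8
Secondary income: 85.4 - 102.0 = -16.6
Current account = 1872.2 + 810.9 + (-541.8) + (-16.6) = 2124.7
(Excluded from the current account — financial account: acquisition of a foreign subsidiary by a resident firm (outward FDI) 852.9, new loans extended by domestic banks to foreign borrowers 931.7; capital account: capital transfers received from emigrants 97.6, acquisition of foreign patents and trademarks (non-produced assets) 114.4.)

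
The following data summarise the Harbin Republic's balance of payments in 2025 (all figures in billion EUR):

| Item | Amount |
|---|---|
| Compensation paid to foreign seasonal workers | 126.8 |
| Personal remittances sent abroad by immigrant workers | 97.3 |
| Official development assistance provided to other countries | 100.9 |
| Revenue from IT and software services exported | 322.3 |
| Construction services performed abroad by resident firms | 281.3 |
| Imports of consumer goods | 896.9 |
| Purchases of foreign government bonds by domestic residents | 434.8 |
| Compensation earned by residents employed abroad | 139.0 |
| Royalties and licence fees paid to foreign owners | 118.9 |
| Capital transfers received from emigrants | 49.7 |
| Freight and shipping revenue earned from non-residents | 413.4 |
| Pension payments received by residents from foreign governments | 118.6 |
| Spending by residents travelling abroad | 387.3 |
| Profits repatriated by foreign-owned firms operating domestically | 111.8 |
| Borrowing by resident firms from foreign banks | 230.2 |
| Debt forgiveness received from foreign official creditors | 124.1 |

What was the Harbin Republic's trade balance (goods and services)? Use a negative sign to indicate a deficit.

Goods: -896.9
Services: 322.3 + 281.3 + 413.4 - 118.9 - 387.3 = 510.8
Trade balance = -896.9 + 510.8 = -386.1
(Excluded from the trade balance — primary income: compensation paid to foreign seasonal workers 126.8, compensation earned by residents employed abroad 139.0, profits repatriated by foreign-owned firms operating domestically 111.8; secondary income: personal remittances sent abroad by immigrant workers 97.3, official development assistance provided to other countries 100.9, pension payments received by residents from foreign governments 118.6; financial account: purchases of foreign government bonds by domestic residents 434.8, borrowing by resident firms from foreign banks 230.2; capital account: capital transfers received from emigrants 49.7, debt forgiveness received from foreign official creditors 124.1.)

-386.1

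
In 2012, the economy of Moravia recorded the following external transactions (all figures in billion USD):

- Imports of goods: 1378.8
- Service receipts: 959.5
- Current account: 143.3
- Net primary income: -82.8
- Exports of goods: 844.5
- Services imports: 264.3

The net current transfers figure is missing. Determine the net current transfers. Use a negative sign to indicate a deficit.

Current account = goods balance + services balance + net primary income + net secondary income
Sum of the known components = 78.1
Net current transfers = CA - (known components) = 143.3 - 78.1 = 65.2

65.2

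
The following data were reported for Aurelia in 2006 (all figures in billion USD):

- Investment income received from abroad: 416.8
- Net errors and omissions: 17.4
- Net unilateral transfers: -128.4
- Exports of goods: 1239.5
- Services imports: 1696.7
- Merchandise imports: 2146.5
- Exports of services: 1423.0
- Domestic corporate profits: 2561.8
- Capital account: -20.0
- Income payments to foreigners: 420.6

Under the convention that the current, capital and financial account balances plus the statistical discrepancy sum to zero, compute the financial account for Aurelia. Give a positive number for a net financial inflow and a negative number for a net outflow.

1315.5

Goods balance = 1239.5 - 2146.5 = -907.0
Services balance = 1423.0 - 1696.7 = -273.7
Trade balance (goods + services) = -907.0 + (-273.7) = -1180.7
Net primary income = 416.8 - 420.6 = -3.8
Net secondary income = -128.4
Current account = -1180.7 + (-3.8) + (-128.4) = -1312.9
Financial account = -(-1312.9 + (-20.0) + 17.4) = 1315.5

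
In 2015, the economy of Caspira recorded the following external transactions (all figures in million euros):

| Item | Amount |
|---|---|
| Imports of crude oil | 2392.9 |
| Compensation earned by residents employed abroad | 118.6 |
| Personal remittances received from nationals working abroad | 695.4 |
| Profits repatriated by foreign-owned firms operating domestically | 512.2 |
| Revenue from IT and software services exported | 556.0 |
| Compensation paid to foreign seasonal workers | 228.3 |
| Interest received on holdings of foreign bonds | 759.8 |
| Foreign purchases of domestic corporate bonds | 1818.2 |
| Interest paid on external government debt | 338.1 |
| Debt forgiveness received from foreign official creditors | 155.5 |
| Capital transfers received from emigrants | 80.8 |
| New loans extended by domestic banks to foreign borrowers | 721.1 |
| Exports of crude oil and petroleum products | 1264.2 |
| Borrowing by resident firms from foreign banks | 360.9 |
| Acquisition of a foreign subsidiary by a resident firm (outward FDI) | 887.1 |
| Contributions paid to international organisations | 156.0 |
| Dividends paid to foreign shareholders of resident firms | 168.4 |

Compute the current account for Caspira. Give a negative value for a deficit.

-401.9

Goods: 1264.2 - 2392.9 = -1128.7
Services: 556.0
Primary income: -338.1 - 168.4 - 512.2 + 759.8 - 228.3 + 118.6 = -368.6
Secondary income: -156.0 + 695.4 = 539.4
Current account = (-1128.7) + 556.0 + (-368.6) + 539.4 = -401.9
(Excluded from the current account — financial account: foreign purchases of domestic corporate bonds 1818.2, new loans extended by domestic banks to foreign borrowers 721.1, borrowing by resident firms from foreign banks 360.9, acquisition of a foreign subsidiary by a resident firm (outward FDI) 887.1; capital account: debt forgiveness received from foreign official creditors 155.5, capital transfers received from emigrants 80.8.)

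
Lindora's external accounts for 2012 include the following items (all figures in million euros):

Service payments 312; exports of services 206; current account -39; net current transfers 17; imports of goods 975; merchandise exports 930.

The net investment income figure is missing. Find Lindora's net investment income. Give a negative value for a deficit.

95

Current account = goods balance + services balance + net primary income + net secondary income
Sum of the known components = -134
Net investment income = CA - (known components) = -39 - (-134) = 95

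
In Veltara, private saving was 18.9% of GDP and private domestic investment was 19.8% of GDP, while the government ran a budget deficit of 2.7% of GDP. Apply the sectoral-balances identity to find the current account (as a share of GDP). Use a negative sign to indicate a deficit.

-3.6

By the sectoral-balances identity, CA = (S_private - I) + (T - G).
Private balance = 18.9 - 19.8 = -0.9
Government balance (T - G) = -2.7
CA = -0.9 + (-2.7) = -3.6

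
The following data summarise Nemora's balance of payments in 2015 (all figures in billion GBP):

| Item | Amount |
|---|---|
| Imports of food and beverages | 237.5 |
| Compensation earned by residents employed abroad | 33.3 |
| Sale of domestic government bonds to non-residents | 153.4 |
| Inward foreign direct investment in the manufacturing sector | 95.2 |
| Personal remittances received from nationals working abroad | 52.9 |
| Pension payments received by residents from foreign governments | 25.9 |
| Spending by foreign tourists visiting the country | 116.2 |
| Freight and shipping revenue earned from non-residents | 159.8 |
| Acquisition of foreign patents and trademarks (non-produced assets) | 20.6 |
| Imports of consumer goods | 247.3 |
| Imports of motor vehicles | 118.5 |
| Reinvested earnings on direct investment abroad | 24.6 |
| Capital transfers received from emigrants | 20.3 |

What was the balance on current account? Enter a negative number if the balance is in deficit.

Goods: -237.5 - 247.3 - 118.5 = -603.3
Services: 159.8 + 116.2 = 276.0
Primary income: 33.3 + 24.6 = 57.9
Secondary income: 25.9 + 52.9 = 78.8
Current account = (-603.3) + 276.0 + 57.9 + 78.8 = -190.6
(Excluded from the current account — financial account: sale of domestic government bonds to non-residents 153.4, inward foreign direct investment in the manufacturing sector 95.2; capital account: acquisition of foreign patents and trademarks (non-produced assets) 20.6, capital transfers received from emigrants 20.3.)

-190.6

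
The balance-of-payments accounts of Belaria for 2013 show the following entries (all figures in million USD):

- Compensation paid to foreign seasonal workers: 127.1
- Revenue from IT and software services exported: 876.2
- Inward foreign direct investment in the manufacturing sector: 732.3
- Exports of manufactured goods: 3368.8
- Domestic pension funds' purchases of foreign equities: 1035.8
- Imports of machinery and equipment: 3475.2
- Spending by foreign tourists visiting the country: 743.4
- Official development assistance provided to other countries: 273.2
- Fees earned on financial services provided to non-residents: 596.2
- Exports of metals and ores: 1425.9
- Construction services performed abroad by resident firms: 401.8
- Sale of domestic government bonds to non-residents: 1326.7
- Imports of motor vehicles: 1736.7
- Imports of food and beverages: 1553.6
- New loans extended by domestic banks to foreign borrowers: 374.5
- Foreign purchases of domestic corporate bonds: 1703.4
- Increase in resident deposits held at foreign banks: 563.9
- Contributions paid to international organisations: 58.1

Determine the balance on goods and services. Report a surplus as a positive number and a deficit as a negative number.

646.8

Goods: 1425.9 + 3368.8 - 3475.2 - 1736.7 - 1553.6 = -1970.8
Services: 876.2 + 596.2 + 743.4 + 401.8 = 2617.6
Trade balance = -1970.8 + 2617.6 = 646.8
(Excluded from the trade balance — primary income: compensation paid to foreign seasonal workers 127.1; financial account: inward foreign direct investment in the manufacturing sector 732.3, domestic pension funds' purchases of foreign equities 1035.8, sale of domestic government bonds to non-residents 1326.7, new loans extended by domestic banks to foreign borrowers 374.5, foreign purchases of domestic corporate bonds 1703.4, increase in resident deposits held at foreign banks 563.9; secondary income: official development assistance provided to other countries 273.2, contributions paid to international organisations 58.1.)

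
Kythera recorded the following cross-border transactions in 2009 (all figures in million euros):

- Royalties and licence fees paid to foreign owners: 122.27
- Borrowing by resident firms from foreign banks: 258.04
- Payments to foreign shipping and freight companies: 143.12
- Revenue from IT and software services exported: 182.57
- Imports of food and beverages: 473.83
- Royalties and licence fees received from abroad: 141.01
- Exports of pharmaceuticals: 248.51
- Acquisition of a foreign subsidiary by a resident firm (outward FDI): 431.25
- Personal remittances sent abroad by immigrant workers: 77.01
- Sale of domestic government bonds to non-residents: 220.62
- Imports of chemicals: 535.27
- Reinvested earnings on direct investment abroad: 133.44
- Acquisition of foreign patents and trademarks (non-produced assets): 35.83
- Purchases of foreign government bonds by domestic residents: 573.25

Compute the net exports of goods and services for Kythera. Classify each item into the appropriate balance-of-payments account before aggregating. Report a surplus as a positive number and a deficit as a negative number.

Goods: 248.51 - 535.27 - 473.83 = -760.59
Services: -122.27 + 141.01 + 182.57 - 143.12 = 58.19
Trade balance = -760.59 + 58.19 = -702.40
(Excluded from the trade balance — financial account: borrowing by resident firms from foreign banks 258.04, acquisition of a foreign subsidiary by a resident firm (outward FDI) 431.25, sale of domestic government bonds to non-residents 220.62, purchases of foreign government bonds by domestic residents 573.25; secondary income: personal remittances sent abroad by immigrant workers 77.01; primary income: reinvested earnings on direct investment abroad 133.44; capital account: acquisition of foreign patents and trademarks (non-produced assets) 35.83.)

-702.40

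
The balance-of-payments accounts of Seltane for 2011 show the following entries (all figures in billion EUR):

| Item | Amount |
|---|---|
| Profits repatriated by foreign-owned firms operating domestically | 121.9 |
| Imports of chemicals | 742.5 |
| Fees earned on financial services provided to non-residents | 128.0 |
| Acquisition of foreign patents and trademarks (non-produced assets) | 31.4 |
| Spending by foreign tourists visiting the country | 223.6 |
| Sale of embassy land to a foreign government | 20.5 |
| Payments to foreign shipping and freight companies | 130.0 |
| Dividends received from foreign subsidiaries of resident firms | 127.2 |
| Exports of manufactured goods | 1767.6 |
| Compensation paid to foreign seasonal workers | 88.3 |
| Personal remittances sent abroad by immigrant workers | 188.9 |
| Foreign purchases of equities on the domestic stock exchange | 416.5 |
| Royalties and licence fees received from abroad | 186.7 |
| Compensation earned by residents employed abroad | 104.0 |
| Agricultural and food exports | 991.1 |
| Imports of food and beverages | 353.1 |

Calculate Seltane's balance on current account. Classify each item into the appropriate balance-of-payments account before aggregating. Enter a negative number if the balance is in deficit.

Goods: 991.1 + 1767.6 - 353.1 - 742.5 = 1663.1
Services: 186.7 + 128.0 + 223.6 - 130.0 = 408.3
Primary income: 127.2 - 88.3 + 104.0 - 121.9 = 21.0
Secondary income: -188.9
Current account = 1663.1 + 408.3 + 21.0 + (-188.9) = 1903.5
(Excluded from the current account — capital account: acquisition of foreign patents and trademarks (non-produced assets) 31.4, sale of embassy land to a foreign government 20.5; financial account: foreign purchases of equities on the domestic stock exchange 416.5.)

1903.5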